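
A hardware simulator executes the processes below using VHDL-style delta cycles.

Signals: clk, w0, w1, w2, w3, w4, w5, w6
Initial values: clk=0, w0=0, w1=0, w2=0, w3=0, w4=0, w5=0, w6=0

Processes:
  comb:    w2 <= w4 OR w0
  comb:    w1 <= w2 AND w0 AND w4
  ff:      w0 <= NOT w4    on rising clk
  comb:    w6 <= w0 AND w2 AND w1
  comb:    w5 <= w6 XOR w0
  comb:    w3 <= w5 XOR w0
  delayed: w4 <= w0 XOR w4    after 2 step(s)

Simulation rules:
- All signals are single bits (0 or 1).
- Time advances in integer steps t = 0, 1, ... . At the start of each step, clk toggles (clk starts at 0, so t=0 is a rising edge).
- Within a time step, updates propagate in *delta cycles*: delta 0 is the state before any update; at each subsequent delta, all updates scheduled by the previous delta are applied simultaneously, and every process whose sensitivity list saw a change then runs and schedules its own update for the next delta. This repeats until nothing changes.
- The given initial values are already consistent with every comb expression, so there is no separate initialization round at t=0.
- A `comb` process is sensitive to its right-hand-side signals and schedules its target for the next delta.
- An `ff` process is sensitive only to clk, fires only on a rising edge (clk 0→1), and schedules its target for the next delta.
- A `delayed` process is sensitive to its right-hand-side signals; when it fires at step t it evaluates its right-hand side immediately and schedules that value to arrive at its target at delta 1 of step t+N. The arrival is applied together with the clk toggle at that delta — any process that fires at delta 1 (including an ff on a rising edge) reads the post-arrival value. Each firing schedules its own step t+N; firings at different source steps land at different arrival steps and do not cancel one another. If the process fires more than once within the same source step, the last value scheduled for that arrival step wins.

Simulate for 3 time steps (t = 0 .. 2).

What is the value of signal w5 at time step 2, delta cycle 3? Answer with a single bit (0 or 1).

t0.Δ0 clk=0 w1=0 w4=0 w5=0 w0=0 w6=0 w3=0 w2=0
t0.Δ1 clk=1 w1=0 w4=0 w5=0 w0=0 w6=0 w3=0 w2=0
t0.Δ2 clk=1 w1=0 w4=0 w5=0 w0=1 w6=0 w3=0 w2=0
t0.Δ3 clk=1 w1=0 w4=0 w5=1 w0=1 w6=0 w3=1 w2=1
t0.Δ4 clk=1 w1=0 w4=0 w5=1 w0=1 w6=0 w3=0 w2=1
t1.Δ0 clk=1 w1=0 w4=0 w5=1 w0=1 w6=0 w3=0 w2=1
t1.Δ1 clk=0 w1=0 w4=0 w5=1 w0=1 w6=0 w3=0 w2=1
t2.Δ0 clk=0 w1=0 w4=0 w5=1 w0=1 w6=0 w3=0 w2=1
t2.Δ1 clk=1 w1=0 w4=1 w5=1 w0=1 w6=0 w3=0 w2=1
t2.Δ2 clk=1 w1=1 w4=1 w5=1 w0=0 w6=0 w3=0 w2=1
t2.Δ3 clk=1 w1=0 w4=1 w5=0 w0=0 w6=0 w3=1 w2=1
t2.Δ4 clk=1 w1=0 w4=1 w5=0 w0=0 w6=0 w3=0 w2=1

0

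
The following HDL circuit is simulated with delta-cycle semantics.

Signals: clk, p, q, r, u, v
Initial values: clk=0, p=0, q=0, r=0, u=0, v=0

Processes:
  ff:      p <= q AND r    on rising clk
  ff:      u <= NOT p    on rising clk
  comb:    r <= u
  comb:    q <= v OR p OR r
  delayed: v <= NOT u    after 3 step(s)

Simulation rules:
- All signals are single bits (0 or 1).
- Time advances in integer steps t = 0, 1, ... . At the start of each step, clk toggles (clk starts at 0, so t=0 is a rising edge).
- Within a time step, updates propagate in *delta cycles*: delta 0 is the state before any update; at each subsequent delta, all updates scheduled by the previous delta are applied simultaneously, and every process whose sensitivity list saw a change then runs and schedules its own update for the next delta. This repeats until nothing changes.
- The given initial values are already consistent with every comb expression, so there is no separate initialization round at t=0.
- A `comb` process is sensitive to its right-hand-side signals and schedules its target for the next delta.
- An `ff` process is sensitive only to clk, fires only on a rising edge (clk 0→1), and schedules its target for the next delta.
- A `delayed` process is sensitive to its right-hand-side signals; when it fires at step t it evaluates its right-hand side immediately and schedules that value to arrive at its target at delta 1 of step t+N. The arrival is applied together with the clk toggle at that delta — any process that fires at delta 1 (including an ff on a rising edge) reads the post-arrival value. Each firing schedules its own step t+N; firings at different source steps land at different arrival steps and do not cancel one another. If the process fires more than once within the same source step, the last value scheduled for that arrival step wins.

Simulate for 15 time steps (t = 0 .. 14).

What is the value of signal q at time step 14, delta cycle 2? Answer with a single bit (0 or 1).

1

t0.Δ0 u=0 p=0 q=0 r=0 clk=0 v=0
t0.Δ1 u=0 p=0 q=0 r=0 clk=1 v=0
t0.Δ2 u=1 p=0 q=0 r=0 clk=1 v=0
t0.Δ3 u=1 p=0 q=0 r=1 clk=1 v=0
t0.Δ4 u=1 p=0 q=1 r=1 clk=1 v=0
t1.Δ0 u=1 p=0 q=1 r=1 clk=1 v=0
t1.Δ1 u=1 p=0 q=1 r=1 clk=0 v=0
t2.Δ0 u=1 p=0 q=1 r=1 clk=0 v=0
t2.Δ1 u=1 p=0 q=1 r=1 clk=1 v=0
t2.Δ2 u=1 p=1 q=1 r=1 clk=1 v=0
t3.Δ0 u=1 p=1 q=1 r=1 clk=1 v=0
t3.Δ1 u=1 p=1 q=1 r=1 clk=0 v=0
t4.Δ0 u=1 p=1 q=1 r=1 clk=0 v=0
t4.Δ1 u=1 p=1 q=1 r=1 clk=1 v=0
t4.Δ2 u=0 p=1 q=1 r=1 clk=1 v=0
t4.Δ3 u=0 p=1 q=1 r=0 clk=1 v=0
t5.Δ0 u=0 p=1 q=1 r=0 clk=1 v=0
t5.Δ1 u=0 p=1 q=1 r=0 clk=0 v=0
t6.Δ0 u=0 p=1 q=1 r=0 clk=0 v=0
t6.Δ1 u=0 p=1 q=1 r=0 clk=1 v=0
t6.Δ2 u=0 p=0 q=1 r=0 clk=1 v=0
t6.Δ3 u=0 p=0 q=0 r=0 clk=1 v=0
t7.Δ0 u=0 p=0 q=0 r=0 clk=1 v=0
t7.Δ1 u=0 p=0 q=0 r=0 clk=0 v=1
t7.Δ2 u=0 p=0 q=1 r=0 clk=0 v=1
t8.Δ0 u=0 p=0 q=1 r=0 clk=0 v=1
t8.Δ1 u=0 p=0 q=1 r=0 clk=1 v=1
t8.Δ2 u=1 p=0 q=1 r=0 clk=1 v=1
t8.Δ3 u=1 p=0 q=1 r=1 clk=1 v=1
t9.Δ0 u=1 p=0 q=1 r=1 clk=1 v=1
t9.Δ1 u=1 p=0 q=1 r=1 clk=0 v=1
t10.Δ0 u=1 p=0 q=1 r=1 clk=0 v=1
t10.Δ1 u=1 p=0 q=1 r=1 clk=1 v=1
t10.Δ2 u=1 p=1 q=1 r=1 clk=1 v=1
t11.Δ0 u=1 p=1 q=1 r=1 clk=1 v=1
t11.Δ1 u=1 p=1 q=1 r=1 clk=0 v=0
t12.Δ0 u=1 p=1 q=1 r=1 clk=0 v=0
t12.Δ1 u=1 p=1 q=1 r=1 clk=1 v=0
t12.Δ2 u=0 p=1 q=1 r=1 clk=1 v=0
t12.Δ3 u=0 p=1 q=1 r=0 clk=1 v=0
t13.Δ0 u=0 p=1 q=1 r=0 clk=1 v=0
t13.Δ1 u=0 p=1 q=1 r=0 clk=0 v=0
t14.Δ0 u=0 p=1 q=1 r=0 clk=0 v=0
t14.Δ1 u=0 p=1 q=1 r=0 clk=1 v=0
t14.Δ2 u=0 p=0 q=1 r=0 clk=1 v=0
t14.Δ3 u=0 p=0 q=0 r=0 clk=1 v=0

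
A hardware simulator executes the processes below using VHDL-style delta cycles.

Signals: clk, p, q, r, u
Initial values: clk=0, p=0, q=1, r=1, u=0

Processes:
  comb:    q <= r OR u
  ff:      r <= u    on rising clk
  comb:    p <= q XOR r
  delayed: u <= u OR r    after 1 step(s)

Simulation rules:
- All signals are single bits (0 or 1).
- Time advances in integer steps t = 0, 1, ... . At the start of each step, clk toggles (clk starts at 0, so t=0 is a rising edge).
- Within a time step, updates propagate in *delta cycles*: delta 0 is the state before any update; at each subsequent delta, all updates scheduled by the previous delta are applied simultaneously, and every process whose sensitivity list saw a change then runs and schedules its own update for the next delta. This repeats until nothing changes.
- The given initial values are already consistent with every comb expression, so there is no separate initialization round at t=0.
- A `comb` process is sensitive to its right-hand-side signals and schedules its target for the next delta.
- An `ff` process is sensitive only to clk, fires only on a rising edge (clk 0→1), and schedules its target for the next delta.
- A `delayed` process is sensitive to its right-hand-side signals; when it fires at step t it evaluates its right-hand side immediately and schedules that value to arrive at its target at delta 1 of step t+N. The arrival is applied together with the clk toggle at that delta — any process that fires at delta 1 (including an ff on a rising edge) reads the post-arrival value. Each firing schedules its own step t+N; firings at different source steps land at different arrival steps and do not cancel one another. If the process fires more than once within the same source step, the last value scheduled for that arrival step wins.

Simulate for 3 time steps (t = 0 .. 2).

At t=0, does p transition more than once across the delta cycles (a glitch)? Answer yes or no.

t0.Δ0 r=1 clk=0 p=0 q=1 u=0
t0.Δ1 r=1 clk=1 p=0 q=1 u=0
t0.Δ2 r=0 clk=1 p=0 q=1 u=0
t0.Δ3 r=0 clk=1 p=1 q=0 u=0
t0.Δ4 r=0 clk=1 p=0 q=0 u=0
t1.Δ0 r=0 clk=1 p=0 q=0 u=0
t1.Δ1 r=0 clk=0 p=0 q=0 u=0
t2.Δ0 r=0 clk=0 p=0 q=0 u=0
t2.Δ1 r=0 clk=1 p=0 q=0 u=0

yes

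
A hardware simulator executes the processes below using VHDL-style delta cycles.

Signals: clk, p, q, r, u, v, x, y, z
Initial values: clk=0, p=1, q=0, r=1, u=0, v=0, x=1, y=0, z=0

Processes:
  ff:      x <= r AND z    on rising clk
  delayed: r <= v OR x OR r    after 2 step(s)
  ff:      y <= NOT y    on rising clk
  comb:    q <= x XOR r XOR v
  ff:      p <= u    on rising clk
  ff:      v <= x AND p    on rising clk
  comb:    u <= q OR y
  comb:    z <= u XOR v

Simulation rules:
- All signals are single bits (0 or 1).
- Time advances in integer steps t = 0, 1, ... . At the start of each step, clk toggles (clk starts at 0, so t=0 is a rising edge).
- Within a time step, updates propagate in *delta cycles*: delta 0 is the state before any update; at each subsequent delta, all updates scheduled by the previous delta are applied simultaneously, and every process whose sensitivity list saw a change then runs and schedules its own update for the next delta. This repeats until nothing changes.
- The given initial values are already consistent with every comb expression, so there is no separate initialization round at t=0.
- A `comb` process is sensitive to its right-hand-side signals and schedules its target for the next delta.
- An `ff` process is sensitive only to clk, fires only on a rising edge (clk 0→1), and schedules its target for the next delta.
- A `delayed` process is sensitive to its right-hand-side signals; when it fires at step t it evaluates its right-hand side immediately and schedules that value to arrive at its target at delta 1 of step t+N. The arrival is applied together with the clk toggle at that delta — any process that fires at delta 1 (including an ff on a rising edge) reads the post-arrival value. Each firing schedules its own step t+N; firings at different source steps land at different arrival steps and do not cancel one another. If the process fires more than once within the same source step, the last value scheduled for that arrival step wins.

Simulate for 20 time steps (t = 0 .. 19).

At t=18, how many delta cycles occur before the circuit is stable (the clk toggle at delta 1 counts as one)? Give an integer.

5

t0.Δ0 u=0 v=0 p=1 clk=0 z=0 q=0 x=1 r=1 y=0
t0.Δ1 u=0 v=0 p=1 clk=1 z=0 q=0 x=1 r=1 y=0
t0.Δ2 u=0 v=1 p=0 clk=1 z=0 q=0 x=0 r=1 y=1
t0.Δ3 u=1 v=1 p=0 clk=1 z=1 q=0 x=0 r=1 y=1
t0.Δ4 u=1 v=1 p=0 clk=1 z=0 q=0 x=0 r=1 y=1
t1.Δ0 u=1 v=1 p=0 clk=1 z=0 q=0 x=0 r=1 y=1
t1.Δ1 u=1 v=1 p=0 clk=0 z=0 q=0 x=0 r=1 y=1
t2.Δ0 u=1 v=1 p=0 clk=0 z=0 q=0 x=0 r=1 y=1
t2.Δ1 u=1 v=1 p=0 clk=1 z=0 q=0 x=0 r=1 y=1
t2.Δ2 u=1 v=0 p=1 clk=1 z=0 q=0 x=0 r=1 y=0
t2.Δ3 u=0 v=0 p=1 clk=1 z=1 q=1 x=0 r=1 y=0
t2.Δ4 u=1 v=0 p=1 clk=1 z=0 q=1 x=0 r=1 y=0
t2.Δ5 u=1 v=0 p=1 clk=1 z=1 q=1 x=0 r=1 y=0
t3.Δ0 u=1 v=0 p=1 clk=1 z=1 q=1 x=0 r=1 y=0
t3.Δ1 u=1 v=0 p=1 clk=0 z=1 q=1 x=0 r=1 y=0
t4.Δ0 u=1 v=0 p=1 clk=0 z=1 q=1 x=0 r=1 y=0
t4.Δ1 u=1 v=0 p=1 clk=1 z=1 q=1 x=0 r=1 y=0
t4.Δ2 u=1 v=0 p=1 clk=1 z=1 q=1 x=1 r=1 y=1
t4.Δ3 u=1 v=0 p=1 clk=1 z=1 q=0 x=1 r=1 y=1
t5.Δ0 u=1 v=0 p=1 clk=1 z=1 q=0 x=1 r=1 y=1
t5.Δ1 u=1 v=0 p=1 clk=0 z=1 q=0 x=1 r=1 y=1
t6.Δ0 u=1 v=0 p=1 clk=0 z=1 q=0 x=1 r=1 y=1
t6.Δ1 u=1 v=0 p=1 clk=1 z=1 q=0 x=1 r=1 y=1
t6.Δ2 u=1 v=1 p=1 clk=1 z=1 q=0 x=1 r=1 y=0
t6.Δ3 u=0 v=1 p=1 clk=1 z=0 q=1 x=1 r=1 y=0
t6.Δ4 u=1 v=1 p=1 clk=1 z=1 q=1 x=1 r=1 y=0
t6.Δ5 u=1 v=1 p=1 clk=1 z=0 q=1 x=1 r=1 y=0
t7.Δ0 u=1 v=1 p=1 clk=1 z=0 q=1 x=1 r=1 y=0
t7.Δ1 u=1 v=1 p=1 clk=0 z=0 q=1 x=1 r=1 y=0
t8.Δ0 u=1 v=1 p=1 clk=0 z=0 q=1 x=1 r=1 y=0
t8.Δ1 u=1 v=1 p=1 clk=1 z=0 q=1 x=1 r=1 y=0
t8.Δ2 u=1 v=1 p=1 clk=1 z=0 q=1 x=0 r=1 y=1
t8.Δ3 u=1 v=1 p=1 clk=1 z=0 q=0 x=0 r=1 y=1
t9.Δ0 u=1 v=1 p=1 clk=1 z=0 q=0 x=0 r=1 y=1
t9.Δ1 u=1 v=1 p=1 clk=0 z=0 q=0 x=0 r=1 y=1
t10.Δ0 u=1 v=1 p=1 clk=0 z=0 q=0 x=0 r=1 y=1
t10.Δ1 u=1 v=1 p=1 clk=1 z=0 q=0 x=0 r=1 y=1
t10.Δ2 u=1 v=0 p=1 clk=1 z=0 q=0 x=0 r=1 y=0
t10.Δ3 u=0 v=0 p=1 clk=1 z=1 q=1 x=0 r=1 y=0
t10.Δ4 u=1 v=0 p=1 clk=1 z=0 q=1 x=0 r=1 y=0
t10.Δ5 u=1 v=0 p=1 clk=1 z=1 q=1 x=0 r=1 y=0
t11.Δ0 u=1 v=0 p=1 clk=1 z=1 q=1 x=0 r=1 y=0
t11.Δ1 u=1 v=0 p=1 clk=0 z=1 q=1 x=0 r=1 y=0
t12.Δ0 u=1 v=0 p=1 clk=0 z=1 q=1 x=0 r=1 y=0
t12.Δ1 u=1 v=0 p=1 clk=1 z=1 q=1 x=0 r=1 y=0
t12.Δ2 u=1 v=0 p=1 clk=1 z=1 q=1 x=1 r=1 y=1
t12.Δ3 u=1 v=0 p=1 clk=1 z=1 q=0 x=1 r=1 y=1
t13.Δ0 u=1 v=0 p=1 clk=1 z=1 q=0 x=1 r=1 y=1
t13.Δ1 u=1 v=0 p=1 clk=0 z=1 q=0 x=1 r=1 y=1
t14.Δ0 u=1 v=0 p=1 clk=0 z=1 q=0 x=1 r=1 y=1
t14.Δ1 u=1 v=0 p=1 clk=1 z=1 q=0 x=1 r=1 y=1
t14.Δ2 u=1 v=1 p=1 clk=1 z=1 q=0 x=1 r=1 y=0
t14.Δ3 u=0 v=1 p=1 clk=1 z=0 q=1 x=1 r=1 y=0
t14.Δ4 u=1 v=1 p=1 clk=1 z=1 q=1 x=1 r=1 y=0
t14.Δ5 u=1 v=1 p=1 clk=1 z=0 q=1 x=1 r=1 y=0
t15.Δ0 u=1 v=1 p=1 clk=1 z=0 q=1 x=1 r=1 y=0
t15.Δ1 u=1 v=1 p=1 clk=0 z=0 q=1 x=1 r=1 y=0
t16.Δ0 u=1 v=1 p=1 clk=0 z=0 q=1 x=1 r=1 y=0
t16.Δ1 u=1 v=1 p=1 clk=1 z=0 q=1 x=1 r=1 y=0
t16.Δ2 u=1 v=1 p=1 clk=1 z=0 q=1 x=0 r=1 y=1
t16.Δ3 u=1 v=1 p=1 clk=1 z=0 q=0 x=0 r=1 y=1
t17.Δ0 u=1 v=1 p=1 clk=1 z=0 q=0 x=0 r=1 y=1
t17.Δ1 u=1 v=1 p=1 clk=0 z=0 q=0 x=0 r=1 y=1
t18.Δ0 u=1 v=1 p=1 clk=0 z=0 q=0 x=0 r=1 y=1
t18.Δ1 u=1 v=1 p=1 clk=1 z=0 q=0 x=0 r=1 y=1
t18.Δ2 u=1 v=0 p=1 clk=1 z=0 q=0 x=0 r=1 y=0
t18.Δ3 u=0 v=0 p=1 clk=1 z=1 q=1 x=0 r=1 y=0
t18.Δ4 u=1 v=0 p=1 clk=1 z=0 q=1 x=0 r=1 y=0
t18.Δ5 u=1 v=0 p=1 clk=1 z=1 q=1 x=0 r=1 y=0
t19.Δ0 u=1 v=0 p=1 clk=1 z=1 q=1 x=0 r=1 y=0
t19.Δ1 u=1 v=0 p=1 clk=0 z=1 q=1 x=0 r=1 y=0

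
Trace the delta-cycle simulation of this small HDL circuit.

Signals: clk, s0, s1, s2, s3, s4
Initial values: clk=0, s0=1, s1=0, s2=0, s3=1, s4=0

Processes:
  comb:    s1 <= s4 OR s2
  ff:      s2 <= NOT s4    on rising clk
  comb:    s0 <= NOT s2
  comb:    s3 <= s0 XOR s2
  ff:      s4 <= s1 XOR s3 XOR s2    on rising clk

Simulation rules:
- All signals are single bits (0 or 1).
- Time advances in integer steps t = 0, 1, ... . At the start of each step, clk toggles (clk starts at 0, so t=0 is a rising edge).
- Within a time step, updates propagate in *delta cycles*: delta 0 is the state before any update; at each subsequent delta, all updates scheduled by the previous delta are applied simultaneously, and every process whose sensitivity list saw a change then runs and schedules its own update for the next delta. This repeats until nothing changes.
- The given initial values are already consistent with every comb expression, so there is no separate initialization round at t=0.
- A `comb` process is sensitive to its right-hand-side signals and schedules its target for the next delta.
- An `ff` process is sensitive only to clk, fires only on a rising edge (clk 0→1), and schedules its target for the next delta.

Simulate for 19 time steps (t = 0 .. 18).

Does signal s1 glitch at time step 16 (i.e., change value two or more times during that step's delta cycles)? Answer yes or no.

no

[bits: s2,s0,s3,s1,clk,s4]
t=0: Δ0=011000 Δ1=011010 Δ2=111011 Δ3=100111 Δ4=101111 | 4Δ
t=1: Δ0=101111 Δ1=101101 | 1Δ
t=2: Δ0=101101 Δ1=101111 Δ2=001111 Δ3=010111 Δ4=011111 | 4Δ
t=3: Δ0=011111 Δ1=011101 | 1Δ
t=4: Δ0=011101 Δ1=011111 Δ2=011110 Δ3=011010 | 3Δ
t=5: Δ0=011010 Δ1=011000 | 1Δ
t=6: Δ0=011000 Δ1=011010 Δ2=111011 Δ3=100111 Δ4=101111 | 4Δ
t=7: Δ0=101111 Δ1=101101 | 1Δ
t=8: Δ0=101101 Δ1=101111 Δ2=001111 Δ3=010111 Δ4=011111 | 4Δ
t=9: Δ0=011111 Δ1=011101 | 1Δ
t=10: Δ0=011101 Δ1=011111 Δ2=011110 Δ3=011010 | 3Δ
t=11: Δ0=011010 Δ1=011000 | 1Δ
t=12: Δ0=011000 Δ1=011010 Δ2=111011 Δ3=100111 Δ4=101111 | 4Δ
t=13: Δ0=101111 Δ1=101101 | 1Δ
t=14: Δ0=101101 Δ1=101111 Δ2=001111 Δ3=010111 Δ4=011111 | 4Δ
t=15: Δ0=011111 Δ1=011101 | 1Δ
t=16: Δ0=011101 Δ1=011111 Δ2=011110 Δ3=011010 | 3Δ
t=17: Δ0=011010 Δ1=011000 | 1Δ
t=18: Δ0=011000 Δ1=011010 Δ2=111011 Δ3=100111 Δ4=101111 | 4Δ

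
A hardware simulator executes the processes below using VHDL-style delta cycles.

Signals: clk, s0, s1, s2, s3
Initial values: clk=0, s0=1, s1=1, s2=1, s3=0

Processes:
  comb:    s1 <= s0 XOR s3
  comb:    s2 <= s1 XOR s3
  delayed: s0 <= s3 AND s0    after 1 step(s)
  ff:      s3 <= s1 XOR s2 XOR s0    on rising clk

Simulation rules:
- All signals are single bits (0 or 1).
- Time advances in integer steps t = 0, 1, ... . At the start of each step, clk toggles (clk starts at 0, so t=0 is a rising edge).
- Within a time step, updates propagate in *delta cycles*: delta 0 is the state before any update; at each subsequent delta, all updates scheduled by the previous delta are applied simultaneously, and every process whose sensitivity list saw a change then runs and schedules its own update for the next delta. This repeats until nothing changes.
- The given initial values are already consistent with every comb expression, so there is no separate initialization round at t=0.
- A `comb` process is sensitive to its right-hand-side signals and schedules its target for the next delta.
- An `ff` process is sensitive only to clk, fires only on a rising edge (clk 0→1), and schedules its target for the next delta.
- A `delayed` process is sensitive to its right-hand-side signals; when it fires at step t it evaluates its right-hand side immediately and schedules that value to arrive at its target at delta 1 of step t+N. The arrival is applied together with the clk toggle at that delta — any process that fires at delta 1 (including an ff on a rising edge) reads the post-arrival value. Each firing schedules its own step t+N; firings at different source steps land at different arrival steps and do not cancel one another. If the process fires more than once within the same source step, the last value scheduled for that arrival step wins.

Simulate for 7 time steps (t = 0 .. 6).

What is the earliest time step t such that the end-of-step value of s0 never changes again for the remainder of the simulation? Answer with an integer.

3

t=0 Δ0: s3=0 s1=1 clk=0 s2=1 s0=1
  Δ1: clk:0→1
  Δ2: s3:0→1
  Δ3: s1:1→0, s2:1→0
  Δ4: s2:0→1
  (4Δ to stable)
t=1 Δ0: s3=1 s1=0 clk=1 s2=1 s0=1
  Δ1: clk:1→0
  (1Δ to stable)
t=2 Δ0: s3=1 s1=0 clk=0 s2=1 s0=1
  Δ1: clk:0→1
  Δ2: s3:1→0
  Δ3: s1:0→1, s2:1→0
  Δ4: s2:0→1
  (4Δ to stable)
t=3 Δ0: s3=0 s1=1 clk=1 s2=1 s0=1
  Δ1: clk:1→0, s0:1→0
  Δ2: s1:1→0
  Δ3: s2:1→0
  (3Δ to stable)
t=4 Δ0: s3=0 s1=0 clk=0 s2=0 s0=0
  Δ1: clk:0→1
  (1Δ to stable)
t=5 Δ0: s3=0 s1=0 clk=1 s2=0 s0=0
  Δ1: clk:1→0
  (1Δ to stable)
t=6 Δ0: s3=0 s1=0 clk=0 s2=0 s0=0
  Δ1: clk:0→1
  (1Δ to stable)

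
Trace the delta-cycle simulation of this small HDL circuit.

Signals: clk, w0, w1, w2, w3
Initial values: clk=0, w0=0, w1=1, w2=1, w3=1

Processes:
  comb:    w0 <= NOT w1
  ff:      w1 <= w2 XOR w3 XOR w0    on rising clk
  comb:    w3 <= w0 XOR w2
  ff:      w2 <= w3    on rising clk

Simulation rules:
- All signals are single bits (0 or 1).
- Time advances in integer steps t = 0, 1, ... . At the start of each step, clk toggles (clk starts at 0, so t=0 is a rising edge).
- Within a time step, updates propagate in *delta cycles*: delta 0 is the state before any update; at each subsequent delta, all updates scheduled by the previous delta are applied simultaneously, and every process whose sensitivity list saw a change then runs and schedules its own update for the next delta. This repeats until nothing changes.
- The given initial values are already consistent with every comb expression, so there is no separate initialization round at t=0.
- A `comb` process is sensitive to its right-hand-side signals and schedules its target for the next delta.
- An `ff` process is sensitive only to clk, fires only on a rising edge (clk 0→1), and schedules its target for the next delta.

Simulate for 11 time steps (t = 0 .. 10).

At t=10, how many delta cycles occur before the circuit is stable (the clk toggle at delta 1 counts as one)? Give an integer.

t0.Δ0 w1=1 w2=1 w0=0 clk=0 w3=1
t0.Δ1 w1=1 w2=1 w0=0 clk=1 w3=1
t0.Δ2 w1=0 w2=1 w0=0 clk=1 w3=1
t0.Δ3 w1=0 w2=1 w0=1 clk=1 w3=1
t0.Δ4 w1=0 w2=1 w0=1 clk=1 w3=0
t1.Δ0 w1=0 w2=1 w0=1 clk=1 w3=0
t1.Δ1 w1=0 w2=1 w0=1 clk=0 w3=0
t2.Δ0 w1=0 w2=1 w0=1 clk=0 w3=0
t2.Δ1 w1=0 w2=1 w0=1 clk=1 w3=0
t2.Δ2 w1=0 w2=0 w0=1 clk=1 w3=0
t2.Δ3 w1=0 w2=0 w0=1 clk=1 w3=1
t3.Δ0 w1=0 w2=0 w0=1 clk=1 w3=1
t3.Δ1 w1=0 w2=0 w0=1 clk=0 w3=1
t4.Δ0 w1=0 w2=0 w0=1 clk=0 w3=1
t4.Δ1 w1=0 w2=0 w0=1 clk=1 w3=1
t4.Δ2 w1=0 w2=1 w0=1 clk=1 w3=1
t4.Δ3 w1=0 w2=1 w0=1 clk=1 w3=0
t5.Δ0 w1=0 w2=1 w0=1 clk=1 w3=0
t5.Δ1 w1=0 w2=1 w0=1 clk=0 w3=0
t6.Δ0 w1=0 w2=1 w0=1 clk=0 w3=0
t6.Δ1 w1=0 w2=1 w0=1 clk=1 w3=0
t6.Δ2 w1=0 w2=0 w0=1 clk=1 w3=0
t6.Δ3 w1=0 w2=0 w0=1 clk=1 w3=1
t7.Δ0 w1=0 w2=0 w0=1 clk=1 w3=1
t7.Δ1 w1=0 w2=0 w0=1 clk=0 w3=1
t8.Δ0 w1=0 w2=0 w0=1 clk=0 w3=1
t8.Δ1 w1=0 w2=0 w0=1 clk=1 w3=1
t8.Δ2 w1=0 w2=1 w0=1 clk=1 w3=1
t8.Δ3 w1=0 w2=1 w0=1 clk=1 w3=0
t9.Δ0 w1=0 w2=1 w0=1 clk=1 w3=0
t9.Δ1 w1=0 w2=1 w0=1 clk=0 w3=0
t10.Δ0 w1=0 w2=1 w0=1 clk=0 w3=0
t10.Δ1 w1=0 w2=1 w0=1 clk=1 w3=0
t10.Δ2 w1=0 w2=0 w0=1 clk=1 w3=0
t10.Δ3 w1=0 w2=0 w0=1 clk=1 w3=1

3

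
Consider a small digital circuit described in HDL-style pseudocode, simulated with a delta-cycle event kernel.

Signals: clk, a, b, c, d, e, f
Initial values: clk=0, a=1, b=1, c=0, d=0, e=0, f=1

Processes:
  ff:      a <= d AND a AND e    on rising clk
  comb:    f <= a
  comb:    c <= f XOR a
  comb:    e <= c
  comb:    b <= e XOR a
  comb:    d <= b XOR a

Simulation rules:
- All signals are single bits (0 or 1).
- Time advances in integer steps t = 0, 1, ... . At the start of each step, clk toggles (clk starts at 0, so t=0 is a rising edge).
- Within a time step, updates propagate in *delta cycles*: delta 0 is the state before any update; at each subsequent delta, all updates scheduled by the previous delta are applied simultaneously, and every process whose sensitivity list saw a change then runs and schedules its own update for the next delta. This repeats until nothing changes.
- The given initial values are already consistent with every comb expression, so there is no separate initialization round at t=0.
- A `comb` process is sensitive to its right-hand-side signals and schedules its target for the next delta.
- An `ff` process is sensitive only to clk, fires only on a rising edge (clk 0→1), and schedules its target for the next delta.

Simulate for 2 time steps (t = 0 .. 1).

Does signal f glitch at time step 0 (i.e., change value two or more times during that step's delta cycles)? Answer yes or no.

no

[bits: clk,e,d,f,b,a,c]
t=0: Δ0=0001110 Δ1=1001110 Δ2=1001100 Δ3=1010001 Δ4=1100000 Δ5=1000100 Δ6=1010000 Δ7=1000000 | 7Δ
t=1: Δ0=1000000 Δ1=0000000 | 1Δ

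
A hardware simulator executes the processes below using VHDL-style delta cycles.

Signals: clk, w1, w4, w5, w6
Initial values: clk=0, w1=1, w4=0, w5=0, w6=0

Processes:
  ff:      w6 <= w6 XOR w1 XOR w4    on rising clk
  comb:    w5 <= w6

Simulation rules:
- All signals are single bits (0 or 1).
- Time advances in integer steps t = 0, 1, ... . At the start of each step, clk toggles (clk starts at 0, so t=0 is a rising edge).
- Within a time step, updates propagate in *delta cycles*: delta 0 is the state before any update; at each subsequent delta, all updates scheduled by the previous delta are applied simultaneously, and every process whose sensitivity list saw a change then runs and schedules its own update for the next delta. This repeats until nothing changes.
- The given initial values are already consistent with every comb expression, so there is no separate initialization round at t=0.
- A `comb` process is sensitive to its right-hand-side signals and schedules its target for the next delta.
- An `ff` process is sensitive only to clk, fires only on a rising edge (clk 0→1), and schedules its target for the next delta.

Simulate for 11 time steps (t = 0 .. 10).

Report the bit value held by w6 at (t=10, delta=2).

t0.Δ0 w4=0 w1=1 w5=0 w6=0 clk=0
t0.Δ1 w4=0 w1=1 w5=0 w6=0 clk=1
t0.Δ2 w4=0 w1=1 w5=0 w6=1 clk=1
t0.Δ3 w4=0 w1=1 w5=1 w6=1 clk=1
t1.Δ0 w4=0 w1=1 w5=1 w6=1 clk=1
t1.Δ1 w4=0 w1=1 w5=1 w6=1 clk=0
t2.Δ0 w4=0 w1=1 w5=1 w6=1 clk=0
t2.Δ1 w4=0 w1=1 w5=1 w6=1 clk=1
t2.Δ2 w4=0 w1=1 w5=1 w6=0 clk=1
t2.Δ3 w4=0 w1=1 w5=0 w6=0 clk=1
t3.Δ0 w4=0 w1=1 w5=0 w6=0 clk=1
t3.Δ1 w4=0 w1=1 w5=0 w6=0 clk=0
t4.Δ0 w4=0 w1=1 w5=0 w6=0 clk=0
t4.Δ1 w4=0 w1=1 w5=0 w6=0 clk=1
t4.Δ2 w4=0 w1=1 w5=0 w6=1 clk=1
t4.Δ3 w4=0 w1=1 w5=1 w6=1 clk=1
t5.Δ0 w4=0 w1=1 w5=1 w6=1 clk=1
t5.Δ1 w4=0 w1=1 w5=1 w6=1 clk=0
t6.Δ0 w4=0 w1=1 w5=1 w6=1 clk=0
t6.Δ1 w4=0 w1=1 w5=1 w6=1 clk=1
t6.Δ2 w4=0 w1=1 w5=1 w6=0 clk=1
t6.Δ3 w4=0 w1=1 w5=0 w6=0 clk=1
t7.Δ0 w4=0 w1=1 w5=0 w6=0 clk=1
t7.Δ1 w4=0 w1=1 w5=0 w6=0 clk=0
t8.Δ0 w4=0 w1=1 w5=0 w6=0 clk=0
t8.Δ1 w4=0 w1=1 w5=0 w6=0 clk=1
t8.Δ2 w4=0 w1=1 w5=0 w6=1 clk=1
t8.Δ3 w4=0 w1=1 w5=1 w6=1 clk=1
t9.Δ0 w4=0 w1=1 w5=1 w6=1 clk=1
t9.Δ1 w4=0 w1=1 w5=1 w6=1 clk=0
t10.Δ0 w4=0 w1=1 w5=1 w6=1 clk=0
t10.Δ1 w4=0 w1=1 w5=1 w6=1 clk=1
t10.Δ2 w4=0 w1=1 w5=1 w6=0 clk=1
t10.Δ3 w4=0 w1=1 w5=0 w6=0 clk=1

0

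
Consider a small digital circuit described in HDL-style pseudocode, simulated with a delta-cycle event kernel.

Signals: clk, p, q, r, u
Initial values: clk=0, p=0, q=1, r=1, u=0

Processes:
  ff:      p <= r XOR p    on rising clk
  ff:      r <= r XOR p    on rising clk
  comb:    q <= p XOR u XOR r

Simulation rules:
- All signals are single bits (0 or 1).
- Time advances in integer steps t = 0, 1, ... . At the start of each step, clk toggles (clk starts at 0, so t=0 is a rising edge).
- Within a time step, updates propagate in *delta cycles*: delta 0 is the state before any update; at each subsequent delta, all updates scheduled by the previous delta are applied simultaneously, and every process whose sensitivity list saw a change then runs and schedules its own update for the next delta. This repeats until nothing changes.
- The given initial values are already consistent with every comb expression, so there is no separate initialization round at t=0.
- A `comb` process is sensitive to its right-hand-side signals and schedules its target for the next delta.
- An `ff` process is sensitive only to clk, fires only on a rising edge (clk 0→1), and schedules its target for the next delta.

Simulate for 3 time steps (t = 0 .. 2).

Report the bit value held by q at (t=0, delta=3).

t0.Δ0 q=1 u=0 clk=0 r=1 p=0
t0.Δ1 q=1 u=0 clk=1 r=1 p=0
t0.Δ2 q=1 u=0 clk=1 r=1 p=1
t0.Δ3 q=0 u=0 clk=1 r=1 p=1
t1.Δ0 q=0 u=0 clk=1 r=1 p=1
t1.Δ1 q=0 u=0 clk=0 r=1 p=1
t2.Δ0 q=0 u=0 clk=0 r=1 p=1
t2.Δ1 q=0 u=0 clk=1 r=1 p=1
t2.Δ2 q=0 u=0 clk=1 r=0 p=0

0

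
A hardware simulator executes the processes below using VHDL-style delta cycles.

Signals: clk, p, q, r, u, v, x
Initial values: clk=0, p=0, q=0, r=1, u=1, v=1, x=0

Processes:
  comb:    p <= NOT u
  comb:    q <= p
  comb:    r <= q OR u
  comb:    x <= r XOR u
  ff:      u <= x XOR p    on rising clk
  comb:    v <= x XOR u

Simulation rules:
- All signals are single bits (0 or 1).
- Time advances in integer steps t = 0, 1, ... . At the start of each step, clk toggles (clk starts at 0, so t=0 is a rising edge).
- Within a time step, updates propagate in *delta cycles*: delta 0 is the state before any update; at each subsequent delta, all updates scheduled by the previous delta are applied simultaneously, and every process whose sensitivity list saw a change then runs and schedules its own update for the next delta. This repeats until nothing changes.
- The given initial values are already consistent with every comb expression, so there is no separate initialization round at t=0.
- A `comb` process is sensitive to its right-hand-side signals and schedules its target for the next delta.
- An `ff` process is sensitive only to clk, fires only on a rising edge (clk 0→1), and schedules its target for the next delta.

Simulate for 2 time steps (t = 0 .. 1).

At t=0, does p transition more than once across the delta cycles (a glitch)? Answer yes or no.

no

t0.Δ0 u=1 q=0 r=1 v=1 x=0 p=0 clk=0
t0.Δ1 u=1 q=0 r=1 v=1 x=0 p=0 clk=1
t0.Δ2 u=0 q=0 r=1 v=1 x=0 p=0 clk=1
t0.Δ3 u=0 q=0 r=0 v=0 x=1 p=1 clk=1
t0.Δ4 u=0 q=1 r=0 v=1 x=0 p=1 clk=1
t0.Δ5 u=0 q=1 r=1 v=0 x=0 p=1 clk=1
t0.Δ6 u=0 q=1 r=1 v=0 x=1 p=1 clk=1
t0.Δ7 u=0 q=1 r=1 v=1 x=1 p=1 clk=1
t1.Δ0 u=0 q=1 r=1 v=1 x=1 p=1 clk=1
t1.Δ1 u=0 q=1 r=1 v=1 x=1 p=1 clk=0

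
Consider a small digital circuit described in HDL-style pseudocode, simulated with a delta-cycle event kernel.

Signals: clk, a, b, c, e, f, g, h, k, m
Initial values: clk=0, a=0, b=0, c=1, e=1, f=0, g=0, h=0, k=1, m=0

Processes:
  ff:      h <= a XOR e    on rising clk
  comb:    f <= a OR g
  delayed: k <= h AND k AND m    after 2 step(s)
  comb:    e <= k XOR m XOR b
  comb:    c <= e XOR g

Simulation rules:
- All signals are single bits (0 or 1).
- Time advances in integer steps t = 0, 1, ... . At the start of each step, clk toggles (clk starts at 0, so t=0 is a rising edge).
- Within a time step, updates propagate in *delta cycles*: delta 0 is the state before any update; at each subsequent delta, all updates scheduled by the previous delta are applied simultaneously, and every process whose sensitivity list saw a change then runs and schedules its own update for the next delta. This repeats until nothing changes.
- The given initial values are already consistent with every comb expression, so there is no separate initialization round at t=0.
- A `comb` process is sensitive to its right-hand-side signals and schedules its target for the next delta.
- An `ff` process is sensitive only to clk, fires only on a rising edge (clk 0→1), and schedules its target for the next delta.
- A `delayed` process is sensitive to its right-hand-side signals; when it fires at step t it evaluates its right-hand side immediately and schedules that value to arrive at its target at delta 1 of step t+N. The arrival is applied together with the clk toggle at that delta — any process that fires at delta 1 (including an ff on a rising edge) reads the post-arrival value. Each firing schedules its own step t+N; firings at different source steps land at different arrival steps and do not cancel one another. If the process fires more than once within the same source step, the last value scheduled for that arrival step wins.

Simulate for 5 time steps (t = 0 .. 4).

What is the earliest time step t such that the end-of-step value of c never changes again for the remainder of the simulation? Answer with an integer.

t0.Δ0 a=0 h=0 e=1 clk=0 g=0 f=0 m=0 b=0 k=1 c=1
t0.Δ1 a=0 h=0 e=1 clk=1 g=0 f=0 m=0 b=0 k=1 c=1
t0.Δ2 a=0 h=1 e=1 clk=1 g=0 f=0 m=0 b=0 k=1 c=1
t1.Δ0 a=0 h=1 e=1 clk=1 g=0 f=0 m=0 b=0 k=1 c=1
t1.Δ1 a=0 h=1 e=1 clk=0 g=0 f=0 m=0 b=0 k=1 c=1
t2.Δ0 a=0 h=1 e=1 clk=0 g=0 f=0 m=0 b=0 k=1 c=1
t2.Δ1 a=0 h=1 e=1 clk=1 g=0 f=0 m=0 b=0 k=0 c=1
t2.Δ2 a=0 h=1 e=0 clk=1 g=0 f=0 m=0 b=0 k=0 c=1
t2.Δ3 a=0 h=1 e=0 clk=1 g=0 f=0 m=0 b=0 k=0 c=0
t3.Δ0 a=0 h=1 e=0 clk=1 g=0 f=0 m=0 b=0 k=0 c=0
t3.Δ1 a=0 h=1 e=0 clk=0 g=0 f=0 m=0 b=0 k=0 c=0
t4.Δ0 a=0 h=1 e=0 clk=0 g=0 f=0 m=0 b=0 k=0 c=0
t4.Δ1 a=0 h=1 e=0 clk=1 g=0 f=0 m=0 b=0 k=0 c=0
t4.Δ2 a=0 h=0 e=0 clk=1 g=0 f=0 m=0 b=0 k=0 c=0

2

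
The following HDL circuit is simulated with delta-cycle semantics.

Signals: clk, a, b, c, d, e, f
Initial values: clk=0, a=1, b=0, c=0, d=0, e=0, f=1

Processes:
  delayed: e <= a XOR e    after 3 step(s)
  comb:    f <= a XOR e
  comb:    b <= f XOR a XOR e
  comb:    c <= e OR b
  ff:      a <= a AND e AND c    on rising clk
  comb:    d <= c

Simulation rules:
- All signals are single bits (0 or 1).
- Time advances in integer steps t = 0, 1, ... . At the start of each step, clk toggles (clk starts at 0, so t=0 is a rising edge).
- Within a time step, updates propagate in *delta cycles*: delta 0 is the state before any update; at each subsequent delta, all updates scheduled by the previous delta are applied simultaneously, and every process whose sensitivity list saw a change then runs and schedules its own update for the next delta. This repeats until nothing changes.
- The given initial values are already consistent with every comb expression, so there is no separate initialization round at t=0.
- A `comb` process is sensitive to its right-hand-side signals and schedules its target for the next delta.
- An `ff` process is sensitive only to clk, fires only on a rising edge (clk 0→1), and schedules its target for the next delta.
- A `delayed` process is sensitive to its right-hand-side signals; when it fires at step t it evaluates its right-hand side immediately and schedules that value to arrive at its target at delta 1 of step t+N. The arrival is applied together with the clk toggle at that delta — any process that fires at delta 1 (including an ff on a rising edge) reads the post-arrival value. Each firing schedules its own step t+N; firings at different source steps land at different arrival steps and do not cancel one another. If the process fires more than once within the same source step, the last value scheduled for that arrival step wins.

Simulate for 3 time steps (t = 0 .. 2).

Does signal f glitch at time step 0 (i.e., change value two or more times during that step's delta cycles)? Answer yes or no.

t=0 Δ0: d=0 clk=0 a=1 f=1 e=0 c=0 b=0
  Δ1: clk:0→1
  Δ2: a:1→0
  Δ3: f:1→0, b:0→1
  Δ4: c:0→1, b:1→0
  Δ5: d:0→1, c:1→0
  Δ6: d:1→0
  (6Δ to stable)
t=1 Δ0: d=0 clk=1 a=0 f=0 e=0 c=0 b=0
  Δ1: clk:1→0
  (1Δ to stable)
t=2 Δ0: d=0 clk=0 a=0 f=0 e=0 c=0 b=0
  Δ1: clk:0→1
  (1Δ to stable)

no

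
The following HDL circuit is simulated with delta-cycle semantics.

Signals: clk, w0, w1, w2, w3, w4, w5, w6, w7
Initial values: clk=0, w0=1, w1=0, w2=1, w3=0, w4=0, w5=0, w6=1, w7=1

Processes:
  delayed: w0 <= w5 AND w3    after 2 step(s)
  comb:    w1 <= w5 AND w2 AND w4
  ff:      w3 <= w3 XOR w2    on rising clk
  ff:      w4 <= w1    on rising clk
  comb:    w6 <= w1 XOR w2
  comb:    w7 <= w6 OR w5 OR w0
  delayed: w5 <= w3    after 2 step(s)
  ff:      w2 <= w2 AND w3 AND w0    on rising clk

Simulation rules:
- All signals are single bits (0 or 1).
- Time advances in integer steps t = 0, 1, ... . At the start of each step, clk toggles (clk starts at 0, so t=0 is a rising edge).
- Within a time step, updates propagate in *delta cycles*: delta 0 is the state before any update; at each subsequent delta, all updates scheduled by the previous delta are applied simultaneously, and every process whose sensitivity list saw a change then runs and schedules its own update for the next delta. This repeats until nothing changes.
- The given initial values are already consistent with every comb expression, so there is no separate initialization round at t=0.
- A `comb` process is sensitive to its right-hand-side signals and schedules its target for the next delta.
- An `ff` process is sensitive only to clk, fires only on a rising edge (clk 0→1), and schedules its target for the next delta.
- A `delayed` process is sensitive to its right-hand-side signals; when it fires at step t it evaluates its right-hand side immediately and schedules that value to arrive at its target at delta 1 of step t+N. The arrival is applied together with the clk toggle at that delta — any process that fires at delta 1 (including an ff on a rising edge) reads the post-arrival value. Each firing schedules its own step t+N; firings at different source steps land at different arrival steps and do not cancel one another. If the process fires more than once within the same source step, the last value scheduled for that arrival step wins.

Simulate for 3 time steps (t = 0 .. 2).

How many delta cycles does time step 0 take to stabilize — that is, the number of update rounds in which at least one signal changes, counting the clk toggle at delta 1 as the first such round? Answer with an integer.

3

t=0 Δ0: w1=0 clk=0 w0=1 w4=0 w3=0 w7=1 w2=1 w5=0 w6=1
  Δ1: clk:0→1
  Δ2: w3:0→1, w2:1→0
  Δ3: w6:1→0
  (3Δ to stable)
t=1 Δ0: w1=0 clk=1 w0=1 w4=0 w3=1 w7=1 w2=0 w5=0 w6=0
  Δ1: clk:1→0
  (1Δ to stable)
t=2 Δ0: w1=0 clk=0 w0=1 w4=0 w3=1 w7=1 w2=0 w5=0 w6=0
  Δ1: clk:0→1, w0:1→0, w5:0→1
  (1Δ to stable)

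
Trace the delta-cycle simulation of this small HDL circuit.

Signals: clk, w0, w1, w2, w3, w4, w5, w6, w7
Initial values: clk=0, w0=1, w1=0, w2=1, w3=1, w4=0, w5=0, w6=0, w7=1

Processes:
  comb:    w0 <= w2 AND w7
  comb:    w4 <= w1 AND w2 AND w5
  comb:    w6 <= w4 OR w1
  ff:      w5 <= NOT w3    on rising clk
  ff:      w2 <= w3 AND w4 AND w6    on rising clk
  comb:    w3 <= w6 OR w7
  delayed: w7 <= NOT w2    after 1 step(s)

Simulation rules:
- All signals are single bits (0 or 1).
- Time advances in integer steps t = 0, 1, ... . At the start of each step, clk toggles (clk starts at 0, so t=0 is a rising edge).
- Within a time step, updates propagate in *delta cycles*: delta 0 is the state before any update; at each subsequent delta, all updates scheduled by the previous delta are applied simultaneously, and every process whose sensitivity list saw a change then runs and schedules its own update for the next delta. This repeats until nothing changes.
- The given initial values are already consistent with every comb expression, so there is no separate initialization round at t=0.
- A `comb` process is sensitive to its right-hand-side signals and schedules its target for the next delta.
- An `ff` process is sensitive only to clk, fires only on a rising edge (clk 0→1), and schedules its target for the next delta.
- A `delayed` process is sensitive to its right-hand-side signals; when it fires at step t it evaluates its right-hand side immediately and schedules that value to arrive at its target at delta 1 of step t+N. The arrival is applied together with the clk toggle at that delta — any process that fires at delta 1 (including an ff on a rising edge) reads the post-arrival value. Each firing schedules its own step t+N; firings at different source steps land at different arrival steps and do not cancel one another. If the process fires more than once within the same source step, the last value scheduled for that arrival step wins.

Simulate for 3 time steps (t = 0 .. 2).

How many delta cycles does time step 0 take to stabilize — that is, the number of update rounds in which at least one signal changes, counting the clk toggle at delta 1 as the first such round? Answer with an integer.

3

[bits: w3,w4,w5,w1,w7,w6,clk,w0,w2]
t=0: Δ0=100010011 Δ1=100010111 Δ2=100010110 Δ3=100010100 | 3Δ
t=1: Δ0=100010100 Δ1=100010000 | 1Δ
t=2: Δ0=100010000 Δ1=100010100 | 1Δ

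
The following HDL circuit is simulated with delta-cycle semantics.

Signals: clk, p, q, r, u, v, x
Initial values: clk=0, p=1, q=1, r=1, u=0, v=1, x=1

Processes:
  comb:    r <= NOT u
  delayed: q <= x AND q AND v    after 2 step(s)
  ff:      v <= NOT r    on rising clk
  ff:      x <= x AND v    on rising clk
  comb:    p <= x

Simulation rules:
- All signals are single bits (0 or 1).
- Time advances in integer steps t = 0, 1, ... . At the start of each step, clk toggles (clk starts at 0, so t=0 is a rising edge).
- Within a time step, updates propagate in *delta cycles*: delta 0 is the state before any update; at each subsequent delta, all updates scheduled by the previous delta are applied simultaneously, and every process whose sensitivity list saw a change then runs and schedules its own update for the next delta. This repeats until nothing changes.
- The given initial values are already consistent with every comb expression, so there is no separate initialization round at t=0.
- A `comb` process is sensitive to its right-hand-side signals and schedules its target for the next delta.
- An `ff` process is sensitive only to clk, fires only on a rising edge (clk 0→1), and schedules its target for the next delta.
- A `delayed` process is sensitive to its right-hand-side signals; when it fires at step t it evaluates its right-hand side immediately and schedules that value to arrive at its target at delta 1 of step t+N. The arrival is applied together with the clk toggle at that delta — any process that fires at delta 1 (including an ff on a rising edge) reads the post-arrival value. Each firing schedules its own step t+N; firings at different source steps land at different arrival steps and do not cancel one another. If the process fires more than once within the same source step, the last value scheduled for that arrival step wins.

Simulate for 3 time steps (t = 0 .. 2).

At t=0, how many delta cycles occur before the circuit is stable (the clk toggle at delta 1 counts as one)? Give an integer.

t=0 Δ0: q=1 u=0 x=1 r=1 p=1 v=1 clk=0
  Δ1: clk:0→1
  Δ2: v:1→0
  (2Δ to stable)
t=1 Δ0: q=1 u=0 x=1 r=1 p=1 v=0 clk=1
  Δ1: clk:1→0
  (1Δ to stable)
t=2 Δ0: q=1 u=0 x=1 r=1 p=1 v=0 clk=0
  Δ1: q:1→0, clk:0→1
  Δ2: x:1→0
  Δ3: p:1→0
  (3Δ to stable)

2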